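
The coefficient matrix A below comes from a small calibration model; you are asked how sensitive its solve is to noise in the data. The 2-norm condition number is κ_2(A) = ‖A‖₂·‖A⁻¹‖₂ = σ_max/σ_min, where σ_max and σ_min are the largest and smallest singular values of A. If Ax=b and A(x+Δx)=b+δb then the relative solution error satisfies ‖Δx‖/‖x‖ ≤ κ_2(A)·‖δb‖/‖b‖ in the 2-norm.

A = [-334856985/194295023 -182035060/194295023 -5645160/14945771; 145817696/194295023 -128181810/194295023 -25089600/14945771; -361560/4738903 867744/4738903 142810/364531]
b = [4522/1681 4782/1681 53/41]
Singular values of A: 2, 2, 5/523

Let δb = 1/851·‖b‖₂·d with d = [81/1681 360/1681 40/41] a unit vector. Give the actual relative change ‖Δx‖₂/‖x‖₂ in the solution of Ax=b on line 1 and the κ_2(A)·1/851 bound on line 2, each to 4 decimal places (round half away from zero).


0.0024
0.2458

largest singular value 2, smallest 5/523
κ = σ_max/σ_min = 2/(5/523) = 209.2000
bound on ‖Δx‖/‖x‖: κ·ε = 209.2000·1/851 = 0.2458
solve Ax = b  →  x = [70.3439 -171.4253 97.1235]
2-norm of b is 4.1231; of x, 209.2078
with δb = [0.0002 0.0010 0.0047], A·Δx = δb → ‖Δx‖ = 0.5068
realised ‖Δx‖/‖x‖ = 0.0024
so the bound overstates the realised error by a factor of ≈ 101.4807 (computed from the unrounded values)


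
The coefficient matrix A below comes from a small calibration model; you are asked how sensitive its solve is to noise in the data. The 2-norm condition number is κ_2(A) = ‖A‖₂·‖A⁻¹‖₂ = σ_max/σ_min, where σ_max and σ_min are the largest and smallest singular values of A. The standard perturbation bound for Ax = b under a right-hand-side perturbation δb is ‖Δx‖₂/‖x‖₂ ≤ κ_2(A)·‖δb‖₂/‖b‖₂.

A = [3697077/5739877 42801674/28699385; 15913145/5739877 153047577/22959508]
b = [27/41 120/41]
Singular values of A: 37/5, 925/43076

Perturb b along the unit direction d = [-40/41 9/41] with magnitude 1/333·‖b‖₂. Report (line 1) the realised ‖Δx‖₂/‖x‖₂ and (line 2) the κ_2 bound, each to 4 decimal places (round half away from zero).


1.0349
1.0349

σ_max = 37/5, σ_min = 925/43076
κ_2(A) = (37/5) / (925/43076) = 344.6080
worst-case relative error ≤ 344.6080 × 1/333 = 1.0349
solve Ax = b  →  x = [0.1559 0.3742]
2-norm of b is 3.0000; of x, 0.4054
with δb = [-0.0088 0.0020], A·Δx = δb → ‖Δx‖ = 0.4195
realised ‖Δx‖/‖x‖ = 1.0349
so the bound is sharp here: realised error equals the bound


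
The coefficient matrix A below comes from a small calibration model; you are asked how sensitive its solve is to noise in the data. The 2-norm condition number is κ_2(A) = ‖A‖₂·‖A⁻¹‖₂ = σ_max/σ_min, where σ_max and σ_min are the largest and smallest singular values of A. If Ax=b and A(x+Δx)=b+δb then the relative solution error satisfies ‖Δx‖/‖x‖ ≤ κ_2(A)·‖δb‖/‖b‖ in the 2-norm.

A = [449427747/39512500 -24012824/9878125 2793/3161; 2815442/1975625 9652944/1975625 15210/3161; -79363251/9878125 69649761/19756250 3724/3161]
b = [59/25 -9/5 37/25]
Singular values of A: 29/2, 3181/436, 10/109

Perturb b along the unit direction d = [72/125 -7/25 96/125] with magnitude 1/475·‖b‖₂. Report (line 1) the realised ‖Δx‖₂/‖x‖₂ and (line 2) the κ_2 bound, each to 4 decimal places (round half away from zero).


0.0023
0.3327

largest singular value 29/2, smallest 10/109
condition number: (29/2) ÷ (10/109) = 158.0500
perturbation bound = 158.0500·1/475 = 0.3327
solve Ax = b  →  x = [-6.2761 -21.7642 23.5848]
‖b‖₂ = 3.3166 and ‖x‖₂ = 32.7004
Δx = A⁻¹·δb where δb = 1/475·3.3166·d; ‖Δx‖ = 0.0761
realised ‖Δx‖/‖x‖ = 0.0023
tightness: 0.0023 against a bound of 0.3327 (unrounded ratio ≈ 0.0070)


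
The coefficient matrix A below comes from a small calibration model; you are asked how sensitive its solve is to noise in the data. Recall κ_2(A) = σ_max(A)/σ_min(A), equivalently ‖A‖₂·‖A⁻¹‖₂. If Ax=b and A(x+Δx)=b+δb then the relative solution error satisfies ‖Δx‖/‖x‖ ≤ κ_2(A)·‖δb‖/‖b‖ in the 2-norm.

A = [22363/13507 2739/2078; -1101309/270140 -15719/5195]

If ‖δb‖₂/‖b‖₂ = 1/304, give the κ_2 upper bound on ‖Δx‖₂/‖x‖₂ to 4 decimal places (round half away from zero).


0.2734

AᵀA = [8360491249/431808400 1567237617/107952100; 1567237617/107952100 1175900869/107952100]; tr = 522563789/17272336, det = 9150625/69089344
λ_max, λ_min = (522563789/17272336 ± √272914860904426521/298333590896896)/2 = 121/4, 75625/17272336
κ_2(A) = √(λ_max/λ_min) = √((121/4) / (75625/17272336)) = 83.1200
κ_2(A)·‖δb‖/‖b‖ = 0.2734


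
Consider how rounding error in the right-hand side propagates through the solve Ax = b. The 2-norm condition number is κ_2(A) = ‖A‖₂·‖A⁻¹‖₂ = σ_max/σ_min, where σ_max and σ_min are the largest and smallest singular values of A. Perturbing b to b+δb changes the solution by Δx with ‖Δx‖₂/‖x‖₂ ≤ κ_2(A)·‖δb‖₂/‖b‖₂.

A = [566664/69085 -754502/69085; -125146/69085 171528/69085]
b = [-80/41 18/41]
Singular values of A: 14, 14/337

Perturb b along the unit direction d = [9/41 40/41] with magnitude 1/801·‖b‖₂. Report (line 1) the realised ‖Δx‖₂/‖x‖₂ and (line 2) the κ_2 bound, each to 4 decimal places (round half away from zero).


largest singular value 14, smallest 14/337
κ = σ_max/σ_min = 14/(14/337) = 337.0000
worst-case relative error ≤ 337.0000 × 1/801 = 0.4207
solve Ax = b  →  x = [-0.0857 0.1143]
‖b‖ = 2.0000, ‖x‖ = 0.1429
with δb = [0.0005 0.0024], A·Δx = δb → ‖Δx‖ = 0.0601
relative error = 0.4207
so the bound is sharp here: realised error equals the bound

0.4207
0.4207


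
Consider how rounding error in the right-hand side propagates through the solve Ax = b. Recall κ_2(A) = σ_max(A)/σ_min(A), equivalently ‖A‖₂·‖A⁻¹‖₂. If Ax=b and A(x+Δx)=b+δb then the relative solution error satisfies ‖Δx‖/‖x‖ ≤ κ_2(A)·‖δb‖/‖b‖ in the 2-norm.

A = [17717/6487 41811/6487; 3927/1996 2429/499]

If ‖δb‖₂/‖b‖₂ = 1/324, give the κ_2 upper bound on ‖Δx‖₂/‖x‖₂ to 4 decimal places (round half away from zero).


M = AᵀA = [7628478025/673298704 4575099375/168324676; 4575099375/168324676 2745266650/42081169]. tr(M)=305045825/3984016, det(M)=1500625/3984016
λ_max, λ_min = (305045825/3984016 ± √93029041293890625/15872383488256)/2 = 1225/16, 1225/249001
σ_max=√(1225/16)=(35/4), σ_min=√(1225/249001)=(35/499) → κ = 124.7500
worst-case relative error ≤ 124.7500 × 1/324 = 0.3850

0.3850


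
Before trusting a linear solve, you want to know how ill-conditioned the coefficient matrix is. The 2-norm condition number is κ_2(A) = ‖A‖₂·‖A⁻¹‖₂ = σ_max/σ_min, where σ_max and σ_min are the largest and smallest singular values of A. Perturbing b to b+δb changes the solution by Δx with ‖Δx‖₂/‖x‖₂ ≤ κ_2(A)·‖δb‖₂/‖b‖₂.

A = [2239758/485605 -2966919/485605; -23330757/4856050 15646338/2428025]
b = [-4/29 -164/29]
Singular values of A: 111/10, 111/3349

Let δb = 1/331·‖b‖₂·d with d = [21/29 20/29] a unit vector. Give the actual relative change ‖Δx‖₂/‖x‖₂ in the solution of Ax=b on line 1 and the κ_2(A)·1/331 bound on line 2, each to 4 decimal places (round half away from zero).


largest singular value 111/10, smallest 111/3349
κ_2(A) = (111/10) / (111/3349) = 334.9000
perturbation bound = 334.9000·1/331 = 1.0118
solve Ax = b  →  x = [-96.3315 -72.6991]
‖b‖₂ = 5.6569 and ‖x‖₂ = 120.6852
re-solving with b+δb shifts x by Δx of norm 0.5156
dividing the unrounded norms, ‖Δx‖/‖x‖ = 0.0043
so the bound overstates the realised error by a factor of ≈ 236.8111 (computed from the unrounded values)

0.0043
1.0118


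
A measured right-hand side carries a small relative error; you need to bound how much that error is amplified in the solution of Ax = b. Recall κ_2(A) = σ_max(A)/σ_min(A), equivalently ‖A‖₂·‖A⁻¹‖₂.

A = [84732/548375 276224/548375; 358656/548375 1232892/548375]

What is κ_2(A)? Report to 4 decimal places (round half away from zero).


321.0000

AᵀA = [16158672/35778125 55394304/35778125; 55394304/35778125 189925328/35778125]; tr = 1648672/286225, det = 2304/7155625
solving λ² − 1648672/286225·λ + 2304/7155625 = 0 gives λ = 144/25, 16/286225
κ = σ_max/σ_min = (12/5)/(4/535) = 321.0000


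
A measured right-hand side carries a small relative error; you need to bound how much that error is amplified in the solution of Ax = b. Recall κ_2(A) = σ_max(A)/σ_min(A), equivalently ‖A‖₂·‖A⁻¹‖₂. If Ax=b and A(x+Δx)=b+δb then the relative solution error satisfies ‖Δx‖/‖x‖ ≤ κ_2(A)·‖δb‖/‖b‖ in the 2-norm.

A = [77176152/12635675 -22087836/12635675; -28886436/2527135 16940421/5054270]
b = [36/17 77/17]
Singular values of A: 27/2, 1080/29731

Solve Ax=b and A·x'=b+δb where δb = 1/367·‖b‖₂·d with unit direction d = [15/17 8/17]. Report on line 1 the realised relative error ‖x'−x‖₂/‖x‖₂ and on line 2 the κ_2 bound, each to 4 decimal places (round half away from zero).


0.0034
1.0126

σ_max = 27/2, σ_min = 1080/29731
condition number: (27/2) ÷ (1080/29731) = 371.6375
worst-case relative error ≤ 371.6375 × 1/367 = 1.0126
solve Ax = b  →  x = [30.6188 105.7724]
2-norm of b is 5.0000; of x, 110.1150
with δb = [0.0120 0.0064], A·Δx = δb → ‖Δx‖ = 0.3751
dividing the unrounded norms, ‖Δx‖/‖x‖ = 0.0034
tightness: 0.0034 against a bound of 1.0126 (unrounded ratio ≈ 0.0034)


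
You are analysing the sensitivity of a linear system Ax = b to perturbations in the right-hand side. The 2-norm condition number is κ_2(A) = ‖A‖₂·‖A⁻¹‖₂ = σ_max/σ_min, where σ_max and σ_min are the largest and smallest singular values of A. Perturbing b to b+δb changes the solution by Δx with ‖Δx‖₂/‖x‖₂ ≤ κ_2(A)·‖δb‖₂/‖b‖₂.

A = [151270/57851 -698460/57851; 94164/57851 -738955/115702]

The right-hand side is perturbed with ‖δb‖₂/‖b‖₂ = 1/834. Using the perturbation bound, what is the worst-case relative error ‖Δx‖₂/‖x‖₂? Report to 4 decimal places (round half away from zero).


M = AᵀA = [109859764/11580409 -485977590/11580409; -485977590/11580409 8641660825/46321636]. tr(M)=5402201/27556, det(M)=60025/6889
λ_max, λ_min = (5402201/27556 ± √29157310862001/759333136)/2 = 196, 1225/27556
σ_max=√196=14, σ_min=√(1225/27556)=(35/166) → κ = 66.4000
worst-case relative error ≤ 66.4000 × 1/834 = 0.0796

0.0796


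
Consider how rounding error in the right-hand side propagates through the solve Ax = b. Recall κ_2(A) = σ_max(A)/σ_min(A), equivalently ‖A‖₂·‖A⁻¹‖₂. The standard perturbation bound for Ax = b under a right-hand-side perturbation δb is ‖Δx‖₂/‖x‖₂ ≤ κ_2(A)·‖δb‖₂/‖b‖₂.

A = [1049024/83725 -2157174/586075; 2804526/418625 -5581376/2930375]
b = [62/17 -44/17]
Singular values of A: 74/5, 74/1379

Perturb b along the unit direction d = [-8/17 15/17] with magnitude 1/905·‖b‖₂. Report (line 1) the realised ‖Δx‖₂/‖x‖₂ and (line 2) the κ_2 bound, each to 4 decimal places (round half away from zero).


0.0012
0.3048

largest singular value 74/5, smallest 74/1379
condition number: (74/5) ÷ (74/1379) = 275.8000
κ_2(A)·‖δb‖/‖b‖ = 0.3048
solve Ax = b  →  x = [-20.7416 -71.5968]
2-norm of b is 4.4721; of x, 74.5407
Δx = A⁻¹·δb where δb = 1/905·4.4721·d; ‖Δx‖ = 0.0921
relative error = 0.0012
so the bound overstates the realised error by a factor of ≈ 246.6834 (computed from the unrounded values)


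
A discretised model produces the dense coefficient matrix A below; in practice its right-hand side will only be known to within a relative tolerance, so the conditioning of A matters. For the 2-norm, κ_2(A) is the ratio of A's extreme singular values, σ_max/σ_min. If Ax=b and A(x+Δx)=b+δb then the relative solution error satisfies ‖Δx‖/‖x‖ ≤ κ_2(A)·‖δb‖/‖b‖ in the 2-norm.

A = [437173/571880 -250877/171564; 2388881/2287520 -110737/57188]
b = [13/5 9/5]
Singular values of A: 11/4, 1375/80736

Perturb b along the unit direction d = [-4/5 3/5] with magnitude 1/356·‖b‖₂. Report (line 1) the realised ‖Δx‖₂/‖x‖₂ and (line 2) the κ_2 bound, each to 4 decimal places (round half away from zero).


0.0089
0.4536

from the listed singular values, σ₁ = 11/4, σ_n = 1375/80736
κ = σ_max/σ_min = (11/4)/(1375/80736) = 161.4720
bound on ‖Δx‖/‖x‖: κ·ε = 161.4720·1/356 = 0.4536
solve Ax = b  →  x = [-51.2958 -28.5941]
‖b‖ = 3.1623, ‖x‖ = 58.7272
Δx = A⁻¹·δb where δb = 1/356·3.1623·d; ‖Δx‖ = 0.5216
relative error = 0.0089
realised/bound (from unrounded values) ≈ 0.0196


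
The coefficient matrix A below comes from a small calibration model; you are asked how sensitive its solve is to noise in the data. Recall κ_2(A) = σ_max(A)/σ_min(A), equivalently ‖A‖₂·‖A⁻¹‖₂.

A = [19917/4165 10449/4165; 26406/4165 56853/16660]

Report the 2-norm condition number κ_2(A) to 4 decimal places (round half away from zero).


196.0000

AᵀA = [43758549/693889 46674225/1387778; 46674225/1387778 199166769/11102224]; tr = 3111777/38416, det = 6561/38416
solving λ² − 3111777/38416·λ + 6561/38416 = 0 gives λ = 81, 81/38416
so κ_2 = √(81 / (81/38416)) = 196.0000


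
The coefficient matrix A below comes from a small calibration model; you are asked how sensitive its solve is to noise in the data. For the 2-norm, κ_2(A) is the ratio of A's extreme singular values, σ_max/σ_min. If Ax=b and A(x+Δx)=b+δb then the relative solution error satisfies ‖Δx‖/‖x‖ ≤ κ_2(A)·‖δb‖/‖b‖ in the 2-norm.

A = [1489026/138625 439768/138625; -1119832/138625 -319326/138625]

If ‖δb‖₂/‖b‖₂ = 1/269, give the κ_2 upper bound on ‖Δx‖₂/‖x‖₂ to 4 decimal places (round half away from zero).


0.8245

AᵀA = [138848885476/768675625 40496698368/768675625; 40496698368/768675625 11814599524/768675625]; tr = 241061576/1229881, det = 960400/1229881
char-poly roots: 196 and 4900/1229881
so κ_2 = √(196 / (4900/1229881)) = 221.8000
bound on ‖Δx‖/‖x‖: κ·ε = 221.8000·1/269 = 0.8245


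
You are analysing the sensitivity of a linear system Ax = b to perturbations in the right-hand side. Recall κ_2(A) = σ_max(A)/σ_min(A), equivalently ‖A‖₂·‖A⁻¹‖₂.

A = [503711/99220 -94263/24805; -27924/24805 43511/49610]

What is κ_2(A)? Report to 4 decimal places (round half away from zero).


242.0000

AᵀA = [158358577/5856400 -29691441/1464100; -29691441/1464100 22269637/1464100]; tr = 9897485/234256, det = 28561/937024
eigenvalues of AᵀA: λ = (tr ± √(tr²−4·det))/2 = 169/4, 169/234256
κ_2(A) = √(λ_max/λ_min) = √((169/4) / (169/234256)) = 242.0000


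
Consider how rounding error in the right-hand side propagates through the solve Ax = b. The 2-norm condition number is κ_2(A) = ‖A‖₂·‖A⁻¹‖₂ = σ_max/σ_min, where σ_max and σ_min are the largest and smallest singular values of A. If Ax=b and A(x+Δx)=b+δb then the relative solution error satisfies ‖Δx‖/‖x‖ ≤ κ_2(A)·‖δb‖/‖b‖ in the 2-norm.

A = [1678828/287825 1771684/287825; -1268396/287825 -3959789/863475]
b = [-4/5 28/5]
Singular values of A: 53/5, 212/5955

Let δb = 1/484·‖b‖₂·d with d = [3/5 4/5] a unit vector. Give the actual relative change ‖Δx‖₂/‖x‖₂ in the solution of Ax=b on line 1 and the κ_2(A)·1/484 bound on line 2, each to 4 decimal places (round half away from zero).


largest singular value 53/5, smallest 212/5955
κ_2(A) = (53/5) / (212/5955) = 297.7500
κ_2(A)·‖δb‖/‖b‖ = 0.6152
solve Ax = b  →  x = [-81.6233 77.2154]
‖b‖ = 5.6569, ‖x‖ = 112.3591
Δx = A⁻¹·δb where δb = 1/484·5.6569·d; ‖Δx‖ = 0.3283
dividing the unrounded norms, ‖Δx‖/‖x‖ = 0.0029
tightness: 0.0029 against a bound of 0.6152 (unrounded ratio ≈ 0.0047)

0.0029
0.6152


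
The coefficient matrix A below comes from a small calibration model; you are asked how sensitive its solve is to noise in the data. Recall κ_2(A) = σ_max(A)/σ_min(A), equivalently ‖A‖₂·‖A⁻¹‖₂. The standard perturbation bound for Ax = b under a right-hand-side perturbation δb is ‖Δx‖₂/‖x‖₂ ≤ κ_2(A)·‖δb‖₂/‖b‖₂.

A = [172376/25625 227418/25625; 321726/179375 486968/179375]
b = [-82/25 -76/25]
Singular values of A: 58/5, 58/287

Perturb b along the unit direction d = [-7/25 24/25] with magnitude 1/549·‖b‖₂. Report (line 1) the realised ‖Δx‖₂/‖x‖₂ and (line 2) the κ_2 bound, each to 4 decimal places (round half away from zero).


0.0041
0.1046

σ_max = 58/5, σ_min = 58/287
condition number: (58/5) ÷ (58/287) = 57.4000
worst-case relative error ≤ 57.4000 × 1/549 = 0.1046
solve Ax = b  →  x = [7.7103 -6.2138]
2-norm of b is 4.4721; of x, 9.9026
with δb = [-0.0023 0.0078], A·Δx = δb → ‖Δx‖ = 0.0403
relative error = 0.0041
tightness: 0.0041 against a bound of 0.1046 (unrounded ratio ≈ 0.0389)


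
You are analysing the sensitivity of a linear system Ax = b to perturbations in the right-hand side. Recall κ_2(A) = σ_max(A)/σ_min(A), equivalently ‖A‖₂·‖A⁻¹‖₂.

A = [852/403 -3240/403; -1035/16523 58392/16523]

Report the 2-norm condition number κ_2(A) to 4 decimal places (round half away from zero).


AᵀA = [7226721/1615441 -27815400/1615441; -27815400/1615441 124592256/1615441]; tr = 78417/961, det = 46656/961
solving λ² − 78417/961·λ + 46656/961 = 0 gives λ = 81, 576/961
κ = σ_max/σ_min = 9/(24/31) = 11.6250

11.6250


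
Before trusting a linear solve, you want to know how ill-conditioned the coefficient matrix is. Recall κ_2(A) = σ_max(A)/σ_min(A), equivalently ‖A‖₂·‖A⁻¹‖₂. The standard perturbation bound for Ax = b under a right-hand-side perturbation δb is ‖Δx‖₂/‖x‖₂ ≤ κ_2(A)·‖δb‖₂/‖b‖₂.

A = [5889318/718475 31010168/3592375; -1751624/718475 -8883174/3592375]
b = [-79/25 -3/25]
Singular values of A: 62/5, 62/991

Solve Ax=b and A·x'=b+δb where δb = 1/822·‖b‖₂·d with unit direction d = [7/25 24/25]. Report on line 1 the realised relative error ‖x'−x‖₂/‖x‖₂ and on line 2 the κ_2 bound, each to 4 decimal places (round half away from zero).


σ_max = 62/5, σ_min = 62/991
κ_2(A) = (62/5) / (62/991) = 198.2000
perturbation bound = 198.2000·1/822 = 0.2411
solve Ax = b  →  x = [11.4077 -11.1986]
2-norm of b is 3.1623; of x, 15.9857
Δx = A⁻¹·δb where δb = 1/822·3.1623·d; ‖Δx‖ = 0.0615
relative error = 0.0038
so the bound overstates the realised error by a factor of ≈ 62.6835 (computed from the unrounded values)

0.0038
0.2411


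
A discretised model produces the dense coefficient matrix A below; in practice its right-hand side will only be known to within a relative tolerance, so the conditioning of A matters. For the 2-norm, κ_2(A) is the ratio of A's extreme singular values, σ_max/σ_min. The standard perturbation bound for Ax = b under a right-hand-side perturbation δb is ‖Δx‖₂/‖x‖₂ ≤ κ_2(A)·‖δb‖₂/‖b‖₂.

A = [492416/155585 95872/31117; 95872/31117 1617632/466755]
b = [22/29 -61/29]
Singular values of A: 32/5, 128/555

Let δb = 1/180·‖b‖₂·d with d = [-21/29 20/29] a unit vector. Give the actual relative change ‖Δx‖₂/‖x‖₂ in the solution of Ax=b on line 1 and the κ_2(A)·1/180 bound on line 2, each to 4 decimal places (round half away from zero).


0.0062
0.1542

from the listed singular values, σ₁ = 32/5, σ_n = 128/555
κ_2(A) = (32/5) / (128/555) = 27.7500
κ_2(A)·‖δb‖/‖b‖ = 0.1542
solve Ax = b  →  x = [6.1719 -6.0938]
2-norm of b is 2.2361; of x, 8.6733
δb = ε·‖b‖·d = [-0.0090 0.0086]; solving A·Δx = δb gives ‖Δx‖ = 0.0539
relative error = 0.0062
tightness: 0.0062 against a bound of 0.1542 (unrounded ratio ≈ 0.0403)


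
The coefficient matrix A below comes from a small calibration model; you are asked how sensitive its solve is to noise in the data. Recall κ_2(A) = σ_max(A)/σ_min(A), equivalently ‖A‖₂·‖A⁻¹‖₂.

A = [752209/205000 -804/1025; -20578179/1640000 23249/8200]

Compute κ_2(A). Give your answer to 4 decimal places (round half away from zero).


form AᵀA = [735478123609/4303360000 -4137021999/107584000; -4137021999/107584000 4655093/537920] with trace 459678089/2560000 and determinant 20151121/64000000
eigenvalues of AᵀA: λ = (tr ± √(tr²−4·det))/2 = 4489/25, 4489/2560000
so κ_2 = √((4489/25) / (4489/2560000)) = 320.0000

320.0000


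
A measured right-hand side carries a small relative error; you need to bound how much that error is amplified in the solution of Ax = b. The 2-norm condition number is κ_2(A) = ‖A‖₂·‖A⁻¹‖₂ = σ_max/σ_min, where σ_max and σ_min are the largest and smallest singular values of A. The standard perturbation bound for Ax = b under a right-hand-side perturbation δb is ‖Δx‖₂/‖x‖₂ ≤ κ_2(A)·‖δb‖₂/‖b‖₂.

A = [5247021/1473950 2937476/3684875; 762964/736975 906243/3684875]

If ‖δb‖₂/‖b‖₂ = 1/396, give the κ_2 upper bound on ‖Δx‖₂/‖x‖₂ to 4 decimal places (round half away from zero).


form AᵀA = [47775497017/3476045764 13436687862/4345057205; 13436687862/4345057205 15120066601/21725286025] with trace 746500709/51696100 and determinant 130321/51696100
λ_max, λ_min = (746500709/51696100 ± √557236360187710281/2672486755210000)/2 = 361/25, 361/2067844
κ_2(A) = √(λ_max/λ_min) = √((361/25) / (361/2067844)) = 287.6000
worst-case relative error ≤ 287.6000 × 1/396 = 0.7263

0.7263


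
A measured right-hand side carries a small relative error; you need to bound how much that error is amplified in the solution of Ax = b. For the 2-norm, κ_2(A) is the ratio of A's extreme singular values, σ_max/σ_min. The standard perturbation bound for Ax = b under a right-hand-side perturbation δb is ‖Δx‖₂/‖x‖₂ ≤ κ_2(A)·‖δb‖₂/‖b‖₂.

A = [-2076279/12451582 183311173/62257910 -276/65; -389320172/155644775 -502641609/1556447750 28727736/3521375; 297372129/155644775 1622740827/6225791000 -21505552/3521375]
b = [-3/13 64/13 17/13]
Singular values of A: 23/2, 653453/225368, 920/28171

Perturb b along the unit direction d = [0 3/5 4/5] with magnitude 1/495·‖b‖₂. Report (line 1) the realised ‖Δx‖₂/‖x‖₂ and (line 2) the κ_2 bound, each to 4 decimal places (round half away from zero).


0.0026
0.7114

from the listed singular values, σ₁ = 23/2, σ_n = 920/28171
κ_2(A) = (23/2) / (920/28171) = 352.1375
worst-case relative error ≤ 352.1375 × 1/495 = 0.7114
solve Ax = b  →  x = [103.5232 55.6033 34.5456]
‖b‖₂ = 5.0990 and ‖x‖₂ = 122.4834
δb = ε·‖b‖·d = [0.0000 0.0062 0.0082]; solving A·Δx = δb gives ‖Δx‖ = 0.3154
relative error = 0.0026
tightness: 0.0026 against a bound of 0.7114 (unrounded ratio ≈ 0.0036)


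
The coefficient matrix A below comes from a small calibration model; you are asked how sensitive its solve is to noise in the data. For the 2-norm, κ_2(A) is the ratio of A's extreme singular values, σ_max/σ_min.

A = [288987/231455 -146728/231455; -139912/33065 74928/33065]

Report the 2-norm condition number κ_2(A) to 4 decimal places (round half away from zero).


form AᵀA = [41708260225/2142856681 -22243419000/2142856681; -22243419000/2142856681 11865006400/2142856681] with trace 185374625/7414729 and determinant 160000/7414729
char-poly roots: 25 and 6400/7414729
so κ_2 = √(25 / (6400/7414729)) = 170.1875

170.1875


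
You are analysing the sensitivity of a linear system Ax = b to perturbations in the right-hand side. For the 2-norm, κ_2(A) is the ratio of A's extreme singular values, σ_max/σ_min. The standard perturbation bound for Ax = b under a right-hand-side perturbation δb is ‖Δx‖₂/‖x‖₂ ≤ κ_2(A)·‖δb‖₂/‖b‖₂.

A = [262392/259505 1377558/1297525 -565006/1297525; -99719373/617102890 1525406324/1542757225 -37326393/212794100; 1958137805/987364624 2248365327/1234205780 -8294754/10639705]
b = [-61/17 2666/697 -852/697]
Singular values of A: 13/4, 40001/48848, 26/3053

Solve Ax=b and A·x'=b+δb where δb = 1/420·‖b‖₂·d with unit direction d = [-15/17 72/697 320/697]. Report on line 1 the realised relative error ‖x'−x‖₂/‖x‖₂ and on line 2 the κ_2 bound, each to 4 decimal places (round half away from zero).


0.0043
0.9086

largest singular value 13/4, smallest 26/3053
condition number: (13/4) ÷ (26/3053) = 381.6250
perturbation bound = 381.6250·1/420 = 0.9086
solve Ax = b  →  x = [64.0798 74.3666 338.3508]
‖b‖ = 5.3852, ‖x‖ = 352.3036
Δx = A⁻¹·δb where δb = 1/420·5.3852·d; ‖Δx‖ = 1.5056
relative error = 0.0043
so the bound overstates the realised error by a factor of ≈ 212.6187 (computed from the unrounded values)


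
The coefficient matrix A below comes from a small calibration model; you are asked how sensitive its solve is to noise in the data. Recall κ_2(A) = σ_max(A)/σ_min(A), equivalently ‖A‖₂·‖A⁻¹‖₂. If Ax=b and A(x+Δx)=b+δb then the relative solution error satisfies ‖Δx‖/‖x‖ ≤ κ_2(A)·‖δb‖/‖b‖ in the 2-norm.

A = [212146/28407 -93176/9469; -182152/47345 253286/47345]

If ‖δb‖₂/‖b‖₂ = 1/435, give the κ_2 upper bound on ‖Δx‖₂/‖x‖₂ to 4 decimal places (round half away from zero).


0.2151

form AᵀA = [4926513124/69806025 -2188866944/23268675; -2188866944/23268675 973003364/7756225] with trace 547341736/2792241 and determinant 12250000/2792241
λ_max, λ_min = (547341736/2792241 ± √299446156158493696/7796609802081)/2 = 196, 62500/2792241
κ = σ_max/σ_min = 14/(250/1671) = 93.5760
κ_2(A)·‖δb‖/‖b‖ = 0.2151


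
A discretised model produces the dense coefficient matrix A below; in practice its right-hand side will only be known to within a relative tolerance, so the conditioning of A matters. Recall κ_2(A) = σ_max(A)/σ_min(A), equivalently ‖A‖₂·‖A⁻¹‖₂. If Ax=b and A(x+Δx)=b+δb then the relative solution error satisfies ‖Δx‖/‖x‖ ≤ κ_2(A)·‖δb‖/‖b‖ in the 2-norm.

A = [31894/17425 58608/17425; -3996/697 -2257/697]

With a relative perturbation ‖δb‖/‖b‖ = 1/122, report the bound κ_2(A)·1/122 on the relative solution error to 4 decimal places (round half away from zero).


M = AᵀA = [38052724/1050625 25972668/1050625; 25972668/1050625 22902001/1050625]. tr(M)=2438189/42025, det(M)=7496644/42025
eigenvalues of AᵀA: λ = (tr ± √(tr²−4·det))/2 = 1369/25, 5476/1681
κ = σ_max/σ_min = (37/5)/(74/41) = 4.1000
κ_2(A)·‖δb‖/‖b‖ = 0.0336

0.0336


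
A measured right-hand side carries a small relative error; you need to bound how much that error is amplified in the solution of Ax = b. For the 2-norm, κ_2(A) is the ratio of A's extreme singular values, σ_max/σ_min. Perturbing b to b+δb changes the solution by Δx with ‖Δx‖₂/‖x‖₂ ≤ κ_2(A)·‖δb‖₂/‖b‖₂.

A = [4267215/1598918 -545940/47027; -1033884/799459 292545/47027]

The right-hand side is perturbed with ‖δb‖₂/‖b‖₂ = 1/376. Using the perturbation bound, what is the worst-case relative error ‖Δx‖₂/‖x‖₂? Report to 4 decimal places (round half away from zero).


0.3051

AᵀA = [77802035841/8846154916 -86310545490/2211538729; -86310545490/2211538729 383633060625/2211538729]; tr = 959151861/5262436, det = 13286025/5262436
λ_max, λ_min = (959151861/5262436 ± √919692625034735721/27693232654096)/2 = 729/4, 18225/1315609
κ_2(A) = √(λ_max/λ_min) = √((729/4) / (18225/1315609)) = 114.7000
bound on ‖Δx‖/‖x‖: κ·ε = 114.7000·1/376 = 0.3051


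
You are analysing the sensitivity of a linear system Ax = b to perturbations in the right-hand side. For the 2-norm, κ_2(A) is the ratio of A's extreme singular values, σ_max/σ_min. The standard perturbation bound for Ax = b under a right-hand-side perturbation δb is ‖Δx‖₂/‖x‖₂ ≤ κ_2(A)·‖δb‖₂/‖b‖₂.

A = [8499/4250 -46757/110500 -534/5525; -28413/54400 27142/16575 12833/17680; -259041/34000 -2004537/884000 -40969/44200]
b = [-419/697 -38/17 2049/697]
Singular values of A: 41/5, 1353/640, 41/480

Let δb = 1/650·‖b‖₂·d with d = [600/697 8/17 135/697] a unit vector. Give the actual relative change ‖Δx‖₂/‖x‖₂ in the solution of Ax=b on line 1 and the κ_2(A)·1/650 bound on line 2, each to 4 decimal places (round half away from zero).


from the listed singular values, σ₁ = 41/5, σ_n = 41/480
condition number: (41/5) ÷ (41/480) = 96.0000
bound on ‖Δx‖/‖x‖: κ·ε = 96.0000·1/650 = 0.1477
solve Ax = b  →  x = [-0.0863 3.5699 -11.1955]
‖b‖₂ = 3.7417 and ‖x‖₂ = 11.7512
with δb = [0.0050 0.0027 0.0011], A·Δx = δb → ‖Δx‖ = 0.0674
realised ‖Δx‖/‖x‖ = 0.0057
so the bound overstates the realised error by a factor of ≈ 25.7532 (computed from the unrounded values)

0.0057
0.1477


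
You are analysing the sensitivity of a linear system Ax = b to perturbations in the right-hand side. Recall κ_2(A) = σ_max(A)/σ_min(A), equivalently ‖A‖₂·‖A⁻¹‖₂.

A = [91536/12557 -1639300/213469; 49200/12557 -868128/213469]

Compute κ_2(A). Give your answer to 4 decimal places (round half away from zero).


324.7500

M = AᵀA = [10799479296/157678249 -11339227200/157678249; -11339227200/157678249 11906403856/157678249]. tr(M)=26998672/187489, det(M)=36864/187489
char-poly roots: 144 and 256/187489
σ_max=√144=12, σ_min=√(256/187489)=(16/433) → κ = 324.7500


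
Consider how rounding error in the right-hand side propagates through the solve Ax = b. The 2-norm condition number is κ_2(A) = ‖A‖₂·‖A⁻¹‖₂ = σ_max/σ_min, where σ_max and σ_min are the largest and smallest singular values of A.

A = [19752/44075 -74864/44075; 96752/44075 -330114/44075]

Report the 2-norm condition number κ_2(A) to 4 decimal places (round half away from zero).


172.0000

M = AᵀA = [5800768/1155625 -19879776/1155625; -19879776/1155625 68161732/1155625]. tr(M)=118340/1849, det(M)=256/1849
λ_max, λ_min = (118340/1849 ± √14002462224/3418801)/2 = 64, 4/1849
so κ_2 = √(64 / (4/1849)) = 172.0000


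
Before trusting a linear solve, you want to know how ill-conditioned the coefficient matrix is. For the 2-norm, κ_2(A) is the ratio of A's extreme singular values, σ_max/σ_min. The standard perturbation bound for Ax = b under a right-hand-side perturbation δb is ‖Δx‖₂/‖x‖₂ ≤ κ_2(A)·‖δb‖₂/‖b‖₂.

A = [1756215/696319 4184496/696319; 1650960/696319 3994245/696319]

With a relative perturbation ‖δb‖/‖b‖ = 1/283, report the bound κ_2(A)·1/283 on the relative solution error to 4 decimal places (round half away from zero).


1.3053

M = AᵀA = [6908394825/576528121 16579326240/576528121; 16579326240/576528121 39790725201/576528121]. tr(M)=276326154/3411409, det(M)=164025/3411409
solving λ² − 276326154/3411409·λ + 164025/3411409 = 0 gives λ = 81, 2025/3411409
κ_2(A) = √(λ_max/λ_min) = √(81 / (2025/3411409)) = 369.4000
bound on ‖Δx‖/‖x‖: κ·ε = 369.4000·1/283 = 1.3053


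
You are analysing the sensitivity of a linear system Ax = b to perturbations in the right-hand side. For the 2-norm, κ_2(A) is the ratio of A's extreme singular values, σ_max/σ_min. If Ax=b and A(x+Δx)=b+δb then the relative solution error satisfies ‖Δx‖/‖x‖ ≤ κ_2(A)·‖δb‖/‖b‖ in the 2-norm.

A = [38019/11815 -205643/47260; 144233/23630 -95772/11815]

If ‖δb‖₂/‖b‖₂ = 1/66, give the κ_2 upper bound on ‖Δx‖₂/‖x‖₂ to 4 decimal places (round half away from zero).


form AᵀA = [91989397/1932100 -122648121/1932100; -122648121/1932100 654136537/7728400] with trace 40883765/309136 and determinant 279841/1236544
eigenvalues of AᵀA: λ = (tr ± √(tr²−4·det))/2 = 529/4, 529/309136
σ_max=√(529/4)=(23/2), σ_min=√(529/309136)=(23/556) → κ = 278.0000
worst-case relative error ≤ 278.0000 × 1/66 = 4.2121

4.2121


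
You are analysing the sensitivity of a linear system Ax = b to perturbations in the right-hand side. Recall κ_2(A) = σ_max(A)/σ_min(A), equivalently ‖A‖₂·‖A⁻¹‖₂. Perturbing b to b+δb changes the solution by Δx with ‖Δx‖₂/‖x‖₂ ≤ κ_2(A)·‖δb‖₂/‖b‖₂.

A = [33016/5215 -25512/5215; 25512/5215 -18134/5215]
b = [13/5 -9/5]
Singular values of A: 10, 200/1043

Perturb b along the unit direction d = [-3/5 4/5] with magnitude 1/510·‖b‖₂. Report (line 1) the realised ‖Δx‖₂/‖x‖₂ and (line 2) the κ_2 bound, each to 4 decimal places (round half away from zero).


σ_max = 10, σ_min = 200/1043
condition number: 10 ÷ (200/1043) = 52.1500
worst-case relative error ≤ 52.1500 × 1/510 = 0.1023
solve Ax = b  →  x = [-9.3070 -12.5760]
‖b‖ = 3.1623, ‖x‖ = 15.6453
Δx = A⁻¹·δb where δb = 1/510·3.1623·d; ‖Δx‖ = 0.0323
realised ‖Δx‖/‖x‖ = 0.0021
realised/bound (from unrounded values) ≈ 0.0202

0.0021
0.1023


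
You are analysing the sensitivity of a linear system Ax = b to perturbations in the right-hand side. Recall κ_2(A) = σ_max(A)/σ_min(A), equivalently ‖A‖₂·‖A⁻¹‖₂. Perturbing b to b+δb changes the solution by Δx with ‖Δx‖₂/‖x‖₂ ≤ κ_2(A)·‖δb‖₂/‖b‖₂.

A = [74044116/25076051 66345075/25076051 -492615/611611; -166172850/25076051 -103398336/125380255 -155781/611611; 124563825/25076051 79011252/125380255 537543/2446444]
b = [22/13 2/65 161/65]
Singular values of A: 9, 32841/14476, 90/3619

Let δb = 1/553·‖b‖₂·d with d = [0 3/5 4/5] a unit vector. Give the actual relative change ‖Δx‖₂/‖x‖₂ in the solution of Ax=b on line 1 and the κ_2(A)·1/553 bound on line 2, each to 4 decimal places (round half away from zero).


largest singular value 9, smallest 90/3619
condition number: 9 ÷ (90/3619) = 361.9000
bound on ‖Δx‖/‖x‖: κ·ε = 361.9000·1/553 = 0.6544
solve Ax = b  →  x = [-6.6624 30.6229 74.0664]
‖b‖₂ = 3.0000 and ‖x‖₂ = 80.4237
re-solving with b+δb shifts x by Δx of norm 0.2181
dividing the unrounded norms, ‖Δx‖/‖x‖ = 0.0027
realised/bound (from unrounded values) ≈ 0.0041

0.0027
0.6544


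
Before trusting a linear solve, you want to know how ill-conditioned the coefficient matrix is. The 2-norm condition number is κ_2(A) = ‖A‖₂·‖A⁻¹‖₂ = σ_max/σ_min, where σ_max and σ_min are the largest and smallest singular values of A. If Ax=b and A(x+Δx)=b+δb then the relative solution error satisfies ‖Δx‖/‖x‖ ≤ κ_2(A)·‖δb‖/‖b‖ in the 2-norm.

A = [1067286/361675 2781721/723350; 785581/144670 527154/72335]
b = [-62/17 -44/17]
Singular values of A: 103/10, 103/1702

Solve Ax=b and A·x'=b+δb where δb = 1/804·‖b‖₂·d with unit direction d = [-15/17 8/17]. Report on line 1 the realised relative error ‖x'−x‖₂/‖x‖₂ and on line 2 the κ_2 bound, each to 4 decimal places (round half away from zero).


largest singular value 103/10, smallest 103/1702
condition number: (103/10) ÷ (103/1702) = 170.2000
perturbation bound = 170.2000·1/804 = 0.2117
solve Ax = b  →  x = [-26.6718 19.5184]
‖b‖₂ = 4.4721 and ‖x‖₂ = 33.0508
with δb = [-0.0049 0.0026], A·Δx = δb → ‖Δx‖ = 0.0919
realised ‖Δx‖/‖x‖ = 0.0028
so the bound overstates the realised error by a factor of ≈ 76.1210 (computed from the unrounded values)

0.0028
0.2117


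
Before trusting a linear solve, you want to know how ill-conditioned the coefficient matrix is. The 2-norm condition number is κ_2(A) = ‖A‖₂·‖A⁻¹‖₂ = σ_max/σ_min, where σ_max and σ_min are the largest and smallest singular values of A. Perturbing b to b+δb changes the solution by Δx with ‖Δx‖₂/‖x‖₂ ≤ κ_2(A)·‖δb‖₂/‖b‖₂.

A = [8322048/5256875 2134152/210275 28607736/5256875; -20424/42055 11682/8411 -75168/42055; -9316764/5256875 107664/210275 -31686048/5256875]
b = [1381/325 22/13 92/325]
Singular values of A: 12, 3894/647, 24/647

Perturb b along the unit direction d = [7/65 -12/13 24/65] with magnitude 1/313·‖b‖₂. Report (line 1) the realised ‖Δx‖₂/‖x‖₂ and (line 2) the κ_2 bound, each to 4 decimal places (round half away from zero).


0.0146
1.0335

largest singular value 12, smallest 24/647
κ_2(A) = 12 / (24/647) = 323.5000
perturbation bound = 323.5000·1/313 = 1.0335
solve Ax = b  →  x = [25.8616 0.4661 -7.6115]
‖b‖ = 4.5826, ‖x‖ = 26.9624
re-solving with b+δb shifts x by Δx of norm 0.3947
dividing the unrounded norms, ‖Δx‖/‖x‖ = 0.0146
tightness: 0.0146 against a bound of 1.0335 (unrounded ratio ≈ 0.0142)


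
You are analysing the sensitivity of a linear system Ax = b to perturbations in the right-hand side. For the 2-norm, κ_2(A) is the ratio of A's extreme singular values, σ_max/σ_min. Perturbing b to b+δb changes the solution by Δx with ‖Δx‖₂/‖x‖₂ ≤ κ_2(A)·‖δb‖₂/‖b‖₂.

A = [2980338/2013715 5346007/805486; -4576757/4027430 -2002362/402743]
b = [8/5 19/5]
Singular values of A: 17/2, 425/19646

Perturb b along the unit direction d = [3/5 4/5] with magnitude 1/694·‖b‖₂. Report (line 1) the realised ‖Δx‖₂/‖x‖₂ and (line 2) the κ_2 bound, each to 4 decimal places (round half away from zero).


from the listed singular values, σ₁ = 17/2, σ_n = 425/19646
condition number: (17/2) ÷ (425/19646) = 392.9200
κ_2(A)·‖δb‖/‖b‖ = 0.5662
solve Ax = b  →  x = [-180.4195 40.4738]
‖b‖ = 4.1231, ‖x‖ = 184.9036
δb = ε·‖b‖·d = [0.0036 0.0048]; solving A·Δx = δb gives ‖Δx‖ = 0.2746
relative error = 0.0015
realised/bound (from unrounded values) ≈ 0.0026

0.0015
0.5662


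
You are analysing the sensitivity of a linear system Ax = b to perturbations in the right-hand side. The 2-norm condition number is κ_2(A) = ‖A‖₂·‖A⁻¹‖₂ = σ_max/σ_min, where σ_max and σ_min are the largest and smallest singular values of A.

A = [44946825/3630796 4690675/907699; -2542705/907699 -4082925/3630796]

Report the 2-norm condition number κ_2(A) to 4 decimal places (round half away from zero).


M = AᵀA = [1263332931025/7842165136 32898962250/490135321; 32898962250/490135321 219339195625/7842165136]. tr(M)=4386603925/23201672, det(M)=228765625/742453504
λ_max, λ_min = (4386603925/23201672 ± √1202601907918805625/33644848974724)/2 = 3025/16, 75625/46403344
κ_2(A) = √(λ_max/λ_min) = √((3025/16) / (75625/46403344)) = 340.6000

340.6000


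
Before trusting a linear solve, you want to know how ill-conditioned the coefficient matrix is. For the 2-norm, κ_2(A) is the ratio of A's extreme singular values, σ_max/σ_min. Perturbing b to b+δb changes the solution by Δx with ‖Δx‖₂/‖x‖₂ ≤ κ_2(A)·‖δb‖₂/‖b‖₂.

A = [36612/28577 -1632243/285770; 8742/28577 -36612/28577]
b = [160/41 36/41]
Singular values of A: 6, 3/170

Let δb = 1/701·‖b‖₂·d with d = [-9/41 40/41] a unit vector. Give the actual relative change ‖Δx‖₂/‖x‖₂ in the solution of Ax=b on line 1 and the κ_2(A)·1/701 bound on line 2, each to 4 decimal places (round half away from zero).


0.4850
0.4850

largest singular value 6, smallest 3/170
κ = σ_max/σ_min = 6/(3/170) = 340.0000
bound on ‖Δx‖/‖x‖: κ·ε = 340.0000·1/701 = 0.4850
solve Ax = b  →  x = [0.1463 -0.6504]
2-norm of b is 4.0000; of x, 0.6667
Δx = A⁻¹·δb where δb = 1/701·4.0000·d; ‖Δx‖ = 0.3233
realised ‖Δx‖/‖x‖ = 0.4850
so the bound is sharp here: realised error equals the bound


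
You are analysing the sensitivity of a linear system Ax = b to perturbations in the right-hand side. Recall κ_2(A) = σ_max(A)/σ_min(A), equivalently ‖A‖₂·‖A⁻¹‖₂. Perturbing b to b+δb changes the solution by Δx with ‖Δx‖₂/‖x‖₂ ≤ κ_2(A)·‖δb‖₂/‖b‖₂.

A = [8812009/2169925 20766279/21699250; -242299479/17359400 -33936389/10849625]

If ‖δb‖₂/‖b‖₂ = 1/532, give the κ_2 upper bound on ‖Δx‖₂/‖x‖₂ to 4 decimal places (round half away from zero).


M = AᵀA = [101885973905761/482158029376 14327583877791/301348768360; 14327583877791/301348768360 8060723739109/753371920900]. tr(M)=1591981515449/7170702400, det(M)=492884401/1147312384
char-poly roots: 22201/100 and 555025/286828096
κ_2(A) = √(λ_max/λ_min) = √((22201/100) / (555025/286828096)) = 338.7200
worst-case relative error ≤ 338.7200 × 1/532 = 0.6367

0.6367
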